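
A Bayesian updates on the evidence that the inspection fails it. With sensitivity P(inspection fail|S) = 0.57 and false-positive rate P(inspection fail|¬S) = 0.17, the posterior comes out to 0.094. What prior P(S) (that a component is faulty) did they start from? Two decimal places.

P(S) = 0.03

In odds form, posterior odds = prior odds × likelihood ratio, so prior odds = posterior odds ÷ LR.
Posterior odds = 0.094/(1−0.094) = 0.1038. LR = 0.57/0.17 = 3.3529.
Prior odds = 0.1038/3.3529 = 0.0310, so P(S) = 0.0310/(1+0.0310) ≈ 0.03.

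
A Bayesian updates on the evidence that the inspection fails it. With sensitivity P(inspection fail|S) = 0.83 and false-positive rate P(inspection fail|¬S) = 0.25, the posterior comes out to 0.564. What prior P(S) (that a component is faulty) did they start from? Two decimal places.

P(S) = 0.28

In odds form, posterior odds = prior odds × likelihood ratio, so prior odds = posterior odds ÷ LR.
Posterior odds = 0.564/(1−0.564) = 1.2936. LR = 0.83/0.25 = 3.3200.
Prior odds = 1.2936/3.3200 = 0.3896, so P(S) = 0.3896/(1+0.3896) ≈ 0.28.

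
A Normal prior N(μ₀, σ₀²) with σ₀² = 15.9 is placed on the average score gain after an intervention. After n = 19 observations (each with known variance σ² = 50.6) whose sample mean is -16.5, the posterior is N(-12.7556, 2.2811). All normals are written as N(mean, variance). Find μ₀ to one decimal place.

With known observation variance, the Normal–Normal posterior has precision τ_n = τ₀ + n/σ² and mean μ_n = (τ₀μ₀ + (n/σ²)x̄)/τ_n.
Here τ₀ = 1/15.9 = 0.062893 and τ_data = 19/50.6 = 0.375494, so τ_n = 0.438387.
Rearranging for μ₀: μ₀ = (μ_n·τ_n − τ_data·x̄)/τ₀ = (-12.7556·0.438387 − 0.375494·-16.5) / 0.062893 = 0.603762/0.062893 ≈ 9.6.

μ₀ = 9.6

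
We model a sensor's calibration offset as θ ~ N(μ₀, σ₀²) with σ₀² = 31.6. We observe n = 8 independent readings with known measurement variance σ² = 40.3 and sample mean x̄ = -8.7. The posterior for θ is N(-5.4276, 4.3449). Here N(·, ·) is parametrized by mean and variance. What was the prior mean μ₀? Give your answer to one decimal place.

With known observation variance, the Normal–Normal posterior has precision τ_n = τ₀ + n/σ² and mean μ_n = (τ₀μ₀ + (n/σ²)x̄)/τ_n.
Here τ₀ = 1/31.6 = 0.031646 and τ_data = 8/40.3 = 0.198511, so τ_n = 0.230157.
Rearranging for μ₀: μ₀ = (μ_n·τ_n − τ_data·x̄)/τ₀ = (-5.4276·0.230157 − 0.198511·-8.7) / 0.031646 = 0.477846/0.031646 ≈ 15.1.

μ₀ = 15.1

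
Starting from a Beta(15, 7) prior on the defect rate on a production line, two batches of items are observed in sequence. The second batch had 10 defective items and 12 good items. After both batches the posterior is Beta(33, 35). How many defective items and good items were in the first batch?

Because Beta–binomial updating is additive in the counts, the combined data contributed (α_post−α_prior, β_post−β_prior) successes and failures.
Total across both batches: 33−15=18 defective items, 35−7=28 good items.
Subtract the second batch: 18−10=8 defective items and 28−12=16 good items.

8 defective items and 16 good items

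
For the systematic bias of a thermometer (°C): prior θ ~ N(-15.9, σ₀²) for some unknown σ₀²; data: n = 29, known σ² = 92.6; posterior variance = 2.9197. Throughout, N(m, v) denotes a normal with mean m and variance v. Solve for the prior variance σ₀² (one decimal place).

σ₀² = 34.1

For the Normal–Normal model with known σ², precisions add: τ_n = τ₀ + n/σ².
So 1/σ₀² = 1/2.9197 − 29/92.6 = 0.342501 − 0.313175 = 0.029326.
Hence σ₀² = 1/0.029326 ≈ 34.1.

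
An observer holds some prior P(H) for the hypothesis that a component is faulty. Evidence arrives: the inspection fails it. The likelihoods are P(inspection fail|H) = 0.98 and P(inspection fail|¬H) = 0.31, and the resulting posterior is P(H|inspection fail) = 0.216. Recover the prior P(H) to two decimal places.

P(H) = 0.08

In odds form, posterior odds = prior odds × likelihood ratio, so prior odds = posterior odds ÷ LR.
Posterior odds = 0.216/(1−0.216) = 0.2755. LR = 0.98/0.31 = 3.1613.
Prior odds = 0.2755/3.1613 = 0.0871, so P(H) = 0.0871/(1+0.0871) ≈ 0.08.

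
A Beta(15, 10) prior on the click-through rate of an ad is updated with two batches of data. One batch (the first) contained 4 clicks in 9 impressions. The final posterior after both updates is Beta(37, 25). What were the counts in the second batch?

18 clicks and 10 non-clicks

Because Beta–binomial updating is additive in the counts, the combined data contributed (α_post−α_prior, β_post−β_prior) successes and failures.
Total across both batches: 37−15=22 clicks, 25−10=15 non-clicks.
Subtract the first batch: 22−4=18 clicks and 15−5=10 non-clicks.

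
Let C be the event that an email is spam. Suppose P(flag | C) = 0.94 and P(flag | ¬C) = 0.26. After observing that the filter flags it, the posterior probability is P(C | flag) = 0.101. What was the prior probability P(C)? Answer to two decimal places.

P(C) = 0.03

Bayes' rule in odds form gives O(C|E) = O(C)·[P(E|C)/P(E|¬C)], hence O(C) = O(C|E)/LR.
Posterior odds = 0.101/(1−0.101) = 0.1123. LR = 0.94/0.26 = 3.6154.
Prior odds = 0.1123/3.6154 = 0.0311, so P(C) = 0.0311/(1+0.0311) ≈ 0.03.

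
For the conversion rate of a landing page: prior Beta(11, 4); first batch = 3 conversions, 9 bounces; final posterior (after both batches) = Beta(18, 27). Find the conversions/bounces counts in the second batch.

4 conversions and 14 bounces

Because Beta–binomial updating is additive in the counts, the combined data contributed (α_post−α_prior, β_post−β_prior) successes and failures.
Total across both batches: 18−11=7 conversions, 27−4=23 bounces.
Subtract the first batch: 7−3=4 conversions and 23−9=14 bounces.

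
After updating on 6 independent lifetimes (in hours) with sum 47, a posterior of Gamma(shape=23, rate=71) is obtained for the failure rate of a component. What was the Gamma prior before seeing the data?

For an exponential likelihood with a Gamma(α, β) prior on the rate, n observations with total T give posterior Gamma(α+n, β+T).
So α = 23 − 6 = 17 and β = 71 − 47 = 24.

Gamma(shape=17, rate=24)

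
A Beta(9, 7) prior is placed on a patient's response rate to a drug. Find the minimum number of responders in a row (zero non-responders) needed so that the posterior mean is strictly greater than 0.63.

After k responders and 0 non-responders the posterior is Beta(9+k, 7), with mean (9+k)/(9+7+k).
Set (9+k)/(16+k) > 0.63 and solve: k > (0.63·16 − 9)/(1 − 0.63) = 2.919.
The smallest integer exceeding 2.919 is 3.

k = 3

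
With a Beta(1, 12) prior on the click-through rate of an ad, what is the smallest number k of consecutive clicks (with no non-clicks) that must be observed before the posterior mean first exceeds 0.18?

After k clicks and 0 non-clicks the posterior is Beta(1+k, 12), with mean (1+k)/(1+12+k).
Set (1+k)/(13+k) > 0.18 and solve: k > (0.18·13 − 1)/(1 − 0.18) = 1.634.
The smallest integer exceeding 1.634 is 2, and checking k=2: (3)/(15) = 0.2000 > 0.18.

k = 2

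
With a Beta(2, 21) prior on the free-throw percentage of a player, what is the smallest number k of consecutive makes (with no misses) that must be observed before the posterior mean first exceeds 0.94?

k = 328

After k makes and 0 misses the posterior is Beta(2+k, 21), with mean (2+k)/(2+21+k).
Set (2+k)/(23+k) > 0.94 and solve: k > (0.94·23 − 2)/(1 − 0.94) = 327.000.
The smallest integer exceeding 327.000 is 328.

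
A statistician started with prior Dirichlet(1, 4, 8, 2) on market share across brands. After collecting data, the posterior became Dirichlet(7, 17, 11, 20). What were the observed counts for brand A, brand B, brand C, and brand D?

For a Dirichlet(α) prior with multinomial counts c, the posterior is Dirichlet(α + c) componentwise.
Counts are posterior − prior componentwise: 7−1=6, 17−4=13, 11−8=3, 20−2=18.

counts (6, 13, 3, 18)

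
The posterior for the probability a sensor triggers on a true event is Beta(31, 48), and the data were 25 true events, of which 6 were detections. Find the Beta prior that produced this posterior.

Beta(25, 29)

Beta is conjugate to the binomial likelihood: posterior = Beta(a+s, b+f).
So a = 31 − 6 = 25 and b = 48 − 19 = 29.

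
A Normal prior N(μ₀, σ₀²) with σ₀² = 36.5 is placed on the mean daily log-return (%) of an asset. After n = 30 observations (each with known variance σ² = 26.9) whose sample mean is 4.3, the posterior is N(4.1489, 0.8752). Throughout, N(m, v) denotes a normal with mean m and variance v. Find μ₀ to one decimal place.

With known observation variance, the Normal–Normal posterior has precision τ_n = τ₀ + n/σ² and mean μ_n = (τ₀μ₀ + (n/σ²)x̄)/τ_n.
Here τ₀ = 1/36.5 = 0.027397 and τ_data = 30/26.9 = 1.115242, so τ_n = 1.142639.
Rearranging for μ₀: μ₀ = (μ_n·τ_n − τ_data·x̄)/τ₀ = (4.1489·1.142639 − 1.115242·4.3) / 0.027397 = -0.054846/0.027397 ≈ -2.0.

μ₀ = -2.0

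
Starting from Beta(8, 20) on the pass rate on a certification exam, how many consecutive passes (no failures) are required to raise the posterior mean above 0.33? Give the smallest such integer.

k = 2

After k passes and 0 failures the posterior is Beta(8+k, 20), with mean (8+k)/(8+20+k).
Set (8+k)/(28+k) > 0.33 and solve: k > (0.33·28 − 8)/(1 − 0.33) = 1.851.
The smallest integer exceeding 1.851 is 2, and checking k=2: (10)/(30) = 0.3333 > 0.33.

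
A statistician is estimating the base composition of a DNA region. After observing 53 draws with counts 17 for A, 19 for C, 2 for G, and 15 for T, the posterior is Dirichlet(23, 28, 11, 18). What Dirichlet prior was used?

For a Dirichlet(α) prior with multinomial counts c, the posterior is Dirichlet(α + c) componentwise.
Subtract each count from the matching posterior parameter: 23−17=6, 28−19=9, 11−2=9, 18−15=3.

Dirichlet(6, 9, 9, 3)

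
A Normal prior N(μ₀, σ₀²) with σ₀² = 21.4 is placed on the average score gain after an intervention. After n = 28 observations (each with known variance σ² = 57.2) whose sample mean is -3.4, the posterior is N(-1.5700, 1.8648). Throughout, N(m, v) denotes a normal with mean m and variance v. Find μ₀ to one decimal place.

The posterior mean is a precision-weighted average: μ_n = (τ₀μ₀ + τ_data·x̄)/(τ₀+τ_data), with τ₀=1/σ₀² and τ_data=n/σ².
Here τ₀ = 1/21.4 = 0.046729 and τ_data = 28/57.2 = 0.489510, so τ_n = 0.536239.
Rearranging for μ₀: μ₀ = (μ_n·τ_n − τ_data·x̄)/τ₀ = (-1.5700·0.536239 − 0.489510·-3.4) / 0.046729 = 0.822439/0.046729 ≈ 17.6.

μ₀ = 17.6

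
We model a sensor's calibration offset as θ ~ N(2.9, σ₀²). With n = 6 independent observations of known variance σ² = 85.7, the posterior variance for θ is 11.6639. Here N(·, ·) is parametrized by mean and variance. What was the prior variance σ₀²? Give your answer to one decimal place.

For the Normal–Normal model with known σ², precisions add: τ_n = τ₀ + n/σ².
So 1/σ₀² = 1/11.6639 − 6/85.7 = 0.085735 − 0.070012 = 0.015723.
Hence σ₀² = 1/0.015723 ≈ 63.6.

σ₀² = 63.6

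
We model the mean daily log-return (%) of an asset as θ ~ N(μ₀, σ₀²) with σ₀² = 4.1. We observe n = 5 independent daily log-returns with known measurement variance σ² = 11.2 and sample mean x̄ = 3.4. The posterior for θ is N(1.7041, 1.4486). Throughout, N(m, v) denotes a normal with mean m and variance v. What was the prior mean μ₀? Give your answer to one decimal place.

μ₀ = -1.4

With known observation variance, the Normal–Normal posterior has precision τ_n = τ₀ + n/σ² and mean μ_n = (τ₀μ₀ + (n/σ²)x̄)/τ_n.
Here τ₀ = 1/4.1 = 0.243902 and τ_data = 5/11.2 = 0.446429, so τ_n = 0.690331.
Rearranging for μ₀: μ₀ = (μ_n·τ_n − τ_data·x̄)/τ₀ = (1.7041·0.690331 − 0.446429·3.4) / 0.243902 = -0.341466/0.243902 ≈ -1.4.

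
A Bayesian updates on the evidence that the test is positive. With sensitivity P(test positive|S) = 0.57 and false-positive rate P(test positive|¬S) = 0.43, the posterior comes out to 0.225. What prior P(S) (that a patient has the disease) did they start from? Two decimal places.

P(S) = 0.18

Bayes' rule in odds form gives O(S|E) = O(S)·[P(E|S)/P(E|¬S)], hence O(S) = O(S|E)/LR.
Posterior odds = 0.225/(1−0.225) = 0.2903. LR = 0.57/0.43 = 1.3256.
Prior odds = 0.2903/1.3256 = 0.2190, so P(S) = 0.2190/(1+0.2190) ≈ 0.18.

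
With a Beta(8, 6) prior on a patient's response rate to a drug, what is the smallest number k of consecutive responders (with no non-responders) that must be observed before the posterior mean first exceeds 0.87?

After k responders and 0 non-responders the posterior is Beta(8+k, 6), with mean (8+k)/(8+6+k).
Set (8+k)/(14+k) > 0.87 and solve: k > (0.87·14 − 8)/(1 − 0.87) = 32.154.
The smallest integer exceeding 32.154 is 33.

k = 33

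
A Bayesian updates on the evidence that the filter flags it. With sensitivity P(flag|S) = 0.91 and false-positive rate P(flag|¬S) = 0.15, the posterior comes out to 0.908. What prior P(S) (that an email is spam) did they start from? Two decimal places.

In odds form, posterior odds = prior odds × likelihood ratio, so prior odds = posterior odds ÷ LR.
Posterior odds = 0.908/(1−0.908) = 9.8696. LR = 0.91/0.15 = 6.0667.
Prior odds = 9.8696/6.0667 = 1.6268, so P(S) = 1.6268/(1+1.6268) ≈ 0.62.

P(S) = 0.62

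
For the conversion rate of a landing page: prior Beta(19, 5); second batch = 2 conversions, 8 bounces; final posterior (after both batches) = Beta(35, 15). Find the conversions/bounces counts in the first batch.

Because Beta–binomial updating is additive in the counts, the combined data contributed (α_post−α_prior, β_post−β_prior) successes and failures.
Total across both batches: 35−19=16 conversions, 15−5=10 bounces.
Subtract the second batch: 16−2=14 conversions and 10−8=2 bounces.

14 conversions and 2 bounces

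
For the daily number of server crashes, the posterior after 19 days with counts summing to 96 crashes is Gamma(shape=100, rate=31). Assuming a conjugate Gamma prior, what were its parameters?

Gamma(shape=4, rate=12)

A Gamma(α, β) prior (rate parametrization) on a Poisson rate with n observations summing to S gives posterior Gamma(α+S, β+n).
So α = 100 − 96 = 4 and β = 31 − 19 = 12.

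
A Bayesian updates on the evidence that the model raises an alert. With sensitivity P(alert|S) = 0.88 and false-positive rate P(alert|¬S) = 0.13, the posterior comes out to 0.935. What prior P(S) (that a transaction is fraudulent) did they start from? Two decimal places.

P(S) = 0.68

Bayes' rule in odds form gives O(S|E) = O(S)·[P(E|S)/P(E|¬S)], hence O(S) = O(S|E)/LR.
Posterior odds = 0.935/(1−0.935) = 14.3846. LR = 0.88/0.13 = 6.7692.
Prior odds = 14.3846/6.7692 = 2.1250, so P(S) = 2.1250/(1+2.1250) ≈ 0.68.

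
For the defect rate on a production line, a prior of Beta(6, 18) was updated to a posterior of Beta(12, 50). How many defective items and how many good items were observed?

6 defective items and 32 good items

Under Beta–binomial conjugacy the posterior parameters are (a+s, b+f).
Match parameters: s=12−6=6, f=50−18=32.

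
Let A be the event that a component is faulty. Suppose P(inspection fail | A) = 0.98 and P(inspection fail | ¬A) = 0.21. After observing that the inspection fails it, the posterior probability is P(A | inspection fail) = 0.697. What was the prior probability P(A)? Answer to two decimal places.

In odds form, posterior odds = prior odds × likelihood ratio, so prior odds = posterior odds ÷ LR.
Posterior odds = 0.697/(1−0.697) = 2.3003. LR = 0.98/0.21 = 4.6667.
Prior odds = 2.3003/4.6667 = 0.4929, so P(A) = 0.4929/(1+0.4929) ≈ 0.33.

P(A) = 0.33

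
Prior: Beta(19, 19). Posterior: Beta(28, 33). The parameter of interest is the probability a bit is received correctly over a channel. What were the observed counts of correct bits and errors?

9 correct bits and 14 errors

Under Beta–binomial conjugacy the posterior parameters are (α+s, β+f).
Match parameters: s=28−19=9, f=33−19=14.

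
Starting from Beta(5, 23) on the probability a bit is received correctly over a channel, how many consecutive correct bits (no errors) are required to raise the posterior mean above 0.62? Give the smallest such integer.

k = 33

After k correct bits and 0 errors the posterior is Beta(5+k, 23), with mean (5+k)/(5+23+k).
Set (5+k)/(28+k) > 0.62 and solve: k > (0.62·28 − 5)/(1 − 0.62) = 32.526.
The smallest integer exceeding 32.526 is 33, and checking k=33: (38)/(61) = 0.6230 > 0.62.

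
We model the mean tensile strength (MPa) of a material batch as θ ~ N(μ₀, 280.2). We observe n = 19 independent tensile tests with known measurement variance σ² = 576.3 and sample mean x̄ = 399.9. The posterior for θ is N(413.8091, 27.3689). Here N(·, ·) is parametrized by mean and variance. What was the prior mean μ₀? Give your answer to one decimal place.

μ₀ = 542.3

The posterior mean is a precision-weighted average: μ_n = (τ₀μ₀ + τ_data·x̄)/(τ₀+τ_data), with τ₀=1/σ₀² and τ_data=n/σ².
Here τ₀ = 1/280.2 = 0.003569 and τ_data = 19/576.3 = 0.032969, so τ_n = 0.036538.
Rearranging for μ₀: μ₀ = (μ_n·τ_n − τ_data·x̄)/τ₀ = (413.8091·0.036538 − 0.032969·399.9) / 0.003569 = 1.935454/0.003569 ≈ 542.3.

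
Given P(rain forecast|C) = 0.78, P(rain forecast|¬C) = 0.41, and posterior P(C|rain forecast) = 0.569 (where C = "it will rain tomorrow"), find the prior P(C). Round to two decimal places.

P(C) = 0.41

In odds form, posterior odds = prior odds × likelihood ratio, so prior odds = posterior odds ÷ LR.
Posterior odds = 0.569/(1−0.569) = 1.3202. LR = 0.78/0.41 = 1.9024.
Prior odds = 1.3202/1.9024 = 0.6940, so P(C) = 0.6940/(1+0.6940) ≈ 0.41.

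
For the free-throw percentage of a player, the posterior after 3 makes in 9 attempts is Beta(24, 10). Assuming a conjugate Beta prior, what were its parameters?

Beta(21, 4)

Beta is conjugate to the binomial likelihood: posterior = Beta(a+s, b+f).
So a = 24 − 3 = 21 and b = 10 − 6 = 4.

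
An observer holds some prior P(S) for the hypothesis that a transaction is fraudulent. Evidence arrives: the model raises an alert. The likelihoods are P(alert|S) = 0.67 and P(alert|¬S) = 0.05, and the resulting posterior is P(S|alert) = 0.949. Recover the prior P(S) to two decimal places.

Bayes' rule in odds form gives O(S|E) = O(S)·[P(E|S)/P(E|¬S)], hence O(S) = O(S|E)/LR.
Posterior odds = 0.949/(1−0.949) = 18.6078. LR = 0.67/0.05 = 13.4000.
Prior odds = 18.6078/13.4000 = 1.3886, so P(S) = 1.3886/(1+1.3886) ≈ 0.58.

P(S) = 0.58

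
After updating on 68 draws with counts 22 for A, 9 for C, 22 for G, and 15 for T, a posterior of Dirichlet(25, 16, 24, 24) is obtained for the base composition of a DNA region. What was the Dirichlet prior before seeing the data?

For a Dirichlet(α) prior with multinomial counts c, the posterior is Dirichlet(α + c) componentwise.
Subtract each count from the matching posterior parameter: 25−22=3, 16−9=7, 24−22=2, 24−15=9.

Dirichlet(3, 7, 2, 9)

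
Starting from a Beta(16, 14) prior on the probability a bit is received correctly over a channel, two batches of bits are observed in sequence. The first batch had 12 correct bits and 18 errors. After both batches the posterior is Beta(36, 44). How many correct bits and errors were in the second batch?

Because Beta–binomial updating is additive in the counts, the combined data contributed (α_post−α_prior, β_post−β_prior) successes and failures.
Total across both batches: 36−16=20 correct bits, 44−14=30 errors.
Subtract the first batch: 20−12=8 correct bits and 30−18=12 errors.

8 correct bits and 12 errors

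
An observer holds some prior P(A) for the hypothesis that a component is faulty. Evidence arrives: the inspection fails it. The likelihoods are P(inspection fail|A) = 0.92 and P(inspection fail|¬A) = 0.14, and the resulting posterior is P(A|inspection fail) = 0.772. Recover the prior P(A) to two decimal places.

P(A) = 0.34

In odds form, posterior odds = prior odds × likelihood ratio, so prior odds = posterior odds ÷ LR.
Posterior odds = 0.772/(1−0.772) = 3.3860. LR = 0.92/0.14 = 6.5714.
Prior odds = 3.3860/6.5714 = 0.5153, so P(A) = 0.5153/(1+0.5153) ≈ 0.34.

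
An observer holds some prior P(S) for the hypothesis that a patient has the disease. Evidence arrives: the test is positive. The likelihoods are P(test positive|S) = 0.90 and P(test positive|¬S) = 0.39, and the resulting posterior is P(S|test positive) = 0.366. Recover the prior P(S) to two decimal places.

Bayes' rule in odds form gives O(S|E) = O(S)·[P(E|S)/P(E|¬S)], hence O(S) = O(S|E)/LR.
Posterior odds = 0.366/(1−0.366) = 0.5773. LR = 0.90/0.39 = 2.3077.
Prior odds = 0.5773/2.3077 = 0.2502, so P(S) = 0.2502/(1+0.2502) ≈ 0.20.

P(S) = 0.20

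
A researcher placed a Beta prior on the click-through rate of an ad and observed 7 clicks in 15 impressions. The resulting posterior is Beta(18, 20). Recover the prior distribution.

Beta(11, 12)

A Beta(α, β) prior with s successes and f failures in binomial data gives a Beta(α+s, β+f) posterior.
So α = 18 − 7 = 11 and β = 20 − 8 = 12.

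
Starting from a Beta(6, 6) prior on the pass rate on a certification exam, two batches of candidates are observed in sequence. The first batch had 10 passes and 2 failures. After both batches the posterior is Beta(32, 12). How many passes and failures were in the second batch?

Because Beta–binomial updating is additive in the counts, the combined data contributed (α_post−α_prior, β_post−β_prior) successes and failures.
Total across both batches: 32−6=26 passes, 12−6=6 failures.
Subtract the first batch: 26−10=16 passes and 6−2=4 failures.

16 passes and 4 failures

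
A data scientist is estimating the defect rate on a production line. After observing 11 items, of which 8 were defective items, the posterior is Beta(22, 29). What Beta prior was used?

Beta(14, 26)

A Beta(a, b) prior with s successes and f failures in binomial data gives a Beta(a+s, b+f) posterior.
So a = 22 − 8 = 14 and b = 29 − 3 = 26.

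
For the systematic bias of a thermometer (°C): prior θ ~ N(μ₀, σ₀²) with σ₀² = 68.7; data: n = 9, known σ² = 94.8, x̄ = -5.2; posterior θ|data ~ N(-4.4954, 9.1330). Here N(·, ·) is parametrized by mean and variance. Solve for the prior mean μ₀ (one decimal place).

μ₀ = 0.1

With known observation variance, the Normal–Normal posterior has precision τ_n = τ₀ + n/σ² and mean μ_n = (τ₀μ₀ + (n/σ²)x̄)/τ_n.
Here τ₀ = 1/68.7 = 0.014556 and τ_data = 9/94.8 = 0.094937, so τ_n = 0.109493.
Rearranging for μ₀: μ₀ = (μ_n·τ_n − τ_data·x̄)/τ₀ = (-4.4954·0.109493 − 0.094937·-5.2) / 0.014556 = 0.001458/0.014556 ≈ 0.1.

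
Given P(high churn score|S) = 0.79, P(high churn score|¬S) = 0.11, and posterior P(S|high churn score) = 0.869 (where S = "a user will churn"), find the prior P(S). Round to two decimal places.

Bayes' rule in odds form gives O(S|E) = O(S)·[P(E|S)/P(E|¬S)], hence O(S) = O(S|E)/LR.
Posterior odds = 0.869/(1−0.869) = 6.6336. LR = 0.79/0.11 = 7.1818.
Prior odds = 6.6336/7.1818 = 0.9237, so P(S) = 0.9237/(1+0.9237) ≈ 0.48.

P(S) = 0.48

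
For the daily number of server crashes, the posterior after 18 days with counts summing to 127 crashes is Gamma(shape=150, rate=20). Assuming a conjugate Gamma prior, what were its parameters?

A Gamma(α, β) prior (rate parametrization) on a Poisson rate with n observations summing to S gives posterior Gamma(α+S, β+n).
So α = 150 − 127 = 23 and β = 20 − 18 = 2.

Gamma(shape=23, rate=2)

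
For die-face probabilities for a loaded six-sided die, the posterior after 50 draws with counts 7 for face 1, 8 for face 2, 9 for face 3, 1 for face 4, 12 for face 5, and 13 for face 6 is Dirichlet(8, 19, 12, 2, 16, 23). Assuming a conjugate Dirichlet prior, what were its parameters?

For a Dirichlet(α) prior with multinomial counts c, the posterior is Dirichlet(α + c) componentwise.
Subtract each count from the matching posterior parameter: 8−7=1, 19−8=11, 12−9=3, 2−1=1, 16−12=4, 23−13=10.

Dirichlet(1, 11, 3, 1, 4, 10)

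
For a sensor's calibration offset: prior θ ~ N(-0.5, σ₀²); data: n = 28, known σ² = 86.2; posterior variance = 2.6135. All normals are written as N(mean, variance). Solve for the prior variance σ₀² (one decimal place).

For the Normal–Normal model with known σ², precisions add: τ_n = τ₀ + n/σ².
So 1/σ₀² = 1/2.6135 − 28/86.2 = 0.382629 − 0.324826 = 0.057803.
Hence σ₀² = 1/0.057803 ≈ 17.3.

σ₀² = 17.3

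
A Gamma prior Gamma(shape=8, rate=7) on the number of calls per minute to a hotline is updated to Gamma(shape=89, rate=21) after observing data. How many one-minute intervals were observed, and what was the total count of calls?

n = 14 one-minute intervals with total 81 calls

Gamma–Poisson conjugacy: posterior shape = α + Σxᵢ, posterior rate = β + n.
Matching: Σxᵢ = 89 − 8 = 81 and n = 21 − 7 = 14.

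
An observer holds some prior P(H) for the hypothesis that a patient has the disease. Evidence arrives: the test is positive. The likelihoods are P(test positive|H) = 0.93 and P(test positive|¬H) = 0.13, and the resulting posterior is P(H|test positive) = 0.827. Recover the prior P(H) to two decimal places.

Bayes' rule in odds form gives O(H|E) = O(H)·[P(E|H)/P(E|¬H)], hence O(H) = O(H|E)/LR.
Posterior odds = 0.827/(1−0.827) = 4.7803. LR = 0.93/0.13 = 7.1538.
Prior odds = 4.7803/7.1538 = 0.6682, so P(H) = 0.6682/(1+0.6682) ≈ 0.40.

P(H) = 0.40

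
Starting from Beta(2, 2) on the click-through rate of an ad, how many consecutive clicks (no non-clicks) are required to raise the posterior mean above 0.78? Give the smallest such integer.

k = 6

After k clicks and 0 non-clicks the posterior is Beta(2+k, 2), with mean (2+k)/(2+2+k).
Set (2+k)/(4+k) > 0.78 and solve: k > (0.78·4 − 2)/(1 − 0.78) = 5.091.
The smallest integer exceeding 5.091 is 6, and checking k=6: (8)/(10) = 0.8000 > 0.78.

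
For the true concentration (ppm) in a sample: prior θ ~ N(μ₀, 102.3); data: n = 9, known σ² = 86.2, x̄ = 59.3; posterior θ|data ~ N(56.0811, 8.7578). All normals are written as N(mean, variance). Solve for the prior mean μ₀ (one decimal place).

μ₀ = 21.7

With known observation variance, the Normal–Normal posterior has precision τ_n = τ₀ + n/σ² and mean μ_n = (τ₀μ₀ + (n/σ²)x̄)/τ_n.
Here τ₀ = 1/102.3 = 0.009775 and τ_data = 9/86.2 = 0.104408, so τ_n = 0.114183.
Rearranging for μ₀: μ₀ = (μ_n·τ_n − τ_data·x̄)/τ₀ = (56.0811·0.114183 − 0.104408·59.3) / 0.009775 = 0.212114/0.009775 ≈ 21.7.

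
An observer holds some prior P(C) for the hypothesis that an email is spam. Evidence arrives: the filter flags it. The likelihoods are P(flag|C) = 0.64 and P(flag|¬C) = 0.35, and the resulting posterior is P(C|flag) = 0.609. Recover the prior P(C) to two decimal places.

In odds form, posterior odds = prior odds × likelihood ratio, so prior odds = posterior odds ÷ LR.
Posterior odds = 0.609/(1−0.609) = 1.5575. LR = 0.64/0.35 = 1.8286.
Prior odds = 1.5575/1.8286 = 0.8517, so P(C) = 0.8517/(1+0.8517) ≈ 0.46.

P(C) = 0.46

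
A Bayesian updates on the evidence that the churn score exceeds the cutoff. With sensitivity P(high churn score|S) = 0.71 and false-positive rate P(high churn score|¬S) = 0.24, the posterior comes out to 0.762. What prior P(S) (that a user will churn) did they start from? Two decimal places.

P(S) = 0.52

Bayes' rule in odds form gives O(S|E) = O(S)·[P(E|S)/P(E|¬S)], hence O(S) = O(S|E)/LR.
Posterior odds = 0.762/(1−0.762) = 3.2017. LR = 0.71/0.24 = 2.9583.
Prior odds = 3.2017/2.9583 = 1.0823, so P(S) = 1.0823/(1+1.0823) ≈ 0.52.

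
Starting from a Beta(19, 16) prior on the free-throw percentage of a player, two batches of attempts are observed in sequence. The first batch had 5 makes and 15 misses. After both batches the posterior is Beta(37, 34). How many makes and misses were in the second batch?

13 makes and 3 misses

Sequential conjugate updates are equivalent to a single update on the pooled data, so total successes = posterior α − prior α and total failures = posterior β − prior β.
Total across both batches: 37−19=18 makes, 34−16=18 misses.
Subtract the first batch: 18−5=13 makes and 18−15=3 misses.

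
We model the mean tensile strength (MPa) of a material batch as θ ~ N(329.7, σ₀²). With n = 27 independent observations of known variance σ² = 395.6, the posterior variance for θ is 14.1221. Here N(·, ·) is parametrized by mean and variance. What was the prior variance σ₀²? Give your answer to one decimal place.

σ₀² = 390.6

For the Normal–Normal model with known σ², precisions add: τ_n = τ₀ + n/σ².
So 1/σ₀² = 1/14.1221 − 27/395.6 = 0.070811 − 0.068251 = 0.002560.
Hence σ₀² = 1/0.002560 ≈ 390.6.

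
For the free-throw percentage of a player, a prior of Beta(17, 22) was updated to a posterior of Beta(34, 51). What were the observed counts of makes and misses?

Beta is conjugate to the binomial likelihood: posterior = Beta(a+s, b+f).
So s = 34 − 17 = 17 and f = 51 − 22 = 29.

17 makes and 29 misses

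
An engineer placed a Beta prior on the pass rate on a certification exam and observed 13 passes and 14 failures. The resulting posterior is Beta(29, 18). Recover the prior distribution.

Beta(16, 4)

A Beta(α, β) prior with s successes and f failures in binomial data gives a Beta(α+s, β+f) posterior.
Subtract the data counts: 29−13=16, 18−14=4.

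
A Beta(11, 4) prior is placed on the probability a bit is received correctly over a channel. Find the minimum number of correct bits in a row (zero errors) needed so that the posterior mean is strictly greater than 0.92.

k = 36

After k correct bits and 0 errors the posterior is Beta(11+k, 4), with mean (11+k)/(11+4+k).
Set (11+k)/(15+k) > 0.92 and solve: k > (0.92·15 − 11)/(1 − 0.92) = 35.000.
The smallest integer exceeding 35.000 is 36.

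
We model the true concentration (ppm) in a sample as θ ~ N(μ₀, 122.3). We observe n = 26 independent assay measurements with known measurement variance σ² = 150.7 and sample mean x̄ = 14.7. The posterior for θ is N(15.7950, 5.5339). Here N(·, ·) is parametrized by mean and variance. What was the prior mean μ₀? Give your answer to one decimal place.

μ₀ = 38.9

The posterior mean is a precision-weighted average: μ_n = (τ₀μ₀ + τ_data·x̄)/(τ₀+τ_data), with τ₀=1/σ₀² and τ_data=n/σ².
Here τ₀ = 1/122.3 = 0.008177 and τ_data = 26/150.7 = 0.172528, so τ_n = 0.180705.
Rearranging for μ₀: μ₀ = (μ_n·τ_n − τ_data·x̄)/τ₀ = (15.7950·0.180705 − 0.172528·14.7) / 0.008177 = 0.318074/0.008177 ≈ 38.9.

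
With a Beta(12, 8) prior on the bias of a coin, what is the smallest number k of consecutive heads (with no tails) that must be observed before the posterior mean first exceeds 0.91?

After k heads and 0 tails the posterior is Beta(12+k, 8), with mean (12+k)/(12+8+k).
Set (12+k)/(20+k) > 0.91 and solve: k > (0.91·20 − 12)/(1 − 0.91) = 68.889.
The smallest integer exceeding 68.889 is 69.

k = 69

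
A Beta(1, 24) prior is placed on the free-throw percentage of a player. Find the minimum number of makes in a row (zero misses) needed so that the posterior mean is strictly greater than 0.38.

After k makes and 0 misses the posterior is Beta(1+k, 24), with mean (1+k)/(1+24+k).
Set (1+k)/(25+k) > 0.38 and solve: k > (0.38·25 − 1)/(1 − 0.38) = 13.710.
The smallest integer exceeding 13.710 is 14.

k = 14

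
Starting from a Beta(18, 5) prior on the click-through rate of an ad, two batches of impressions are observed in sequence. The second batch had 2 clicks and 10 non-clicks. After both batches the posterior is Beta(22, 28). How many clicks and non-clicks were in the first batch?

Sequential conjugate updates are equivalent to a single update on the pooled data, so total successes = posterior α − prior α and total failures = posterior β − prior β.
Total across both batches: 22−18=4 clicks, 28−5=23 non-clicks.
Subtract the second batch: 4−2=2 clicks and 23−10=13 non-clicks.

2 clicks and 13 non-clicks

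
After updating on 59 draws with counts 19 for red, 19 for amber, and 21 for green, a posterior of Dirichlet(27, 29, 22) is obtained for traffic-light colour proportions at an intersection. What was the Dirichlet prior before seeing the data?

Dirichlet(8, 10, 1)

For a Dirichlet(α) prior with multinomial counts c, the posterior is Dirichlet(α + c) componentwise.
Subtract each count from the matching posterior parameter: 27−19=8, 29−19=10, 22−21=1.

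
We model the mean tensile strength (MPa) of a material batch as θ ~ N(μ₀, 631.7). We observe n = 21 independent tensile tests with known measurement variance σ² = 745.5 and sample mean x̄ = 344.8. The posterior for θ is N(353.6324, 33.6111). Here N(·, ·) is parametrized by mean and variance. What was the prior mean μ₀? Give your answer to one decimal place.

μ₀ = 510.8

The posterior mean is a precision-weighted average: μ_n = (τ₀μ₀ + τ_data·x̄)/(τ₀+τ_data), with τ₀=1/σ₀² and τ_data=n/σ².
Here τ₀ = 1/631.7 = 0.001583 and τ_data = 21/745.5 = 0.028169, so τ_n = 0.029752.
Rearranging for μ₀: μ₀ = (μ_n·τ_n − τ_data·x̄)/τ₀ = (353.6324·0.029752 − 0.028169·344.8) / 0.001583 = 0.808600/0.001583 ≈ 510.8.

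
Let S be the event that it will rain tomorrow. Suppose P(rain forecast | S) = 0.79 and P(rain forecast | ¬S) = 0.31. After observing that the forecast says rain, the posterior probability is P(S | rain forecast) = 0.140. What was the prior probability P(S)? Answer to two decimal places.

Bayes' rule in odds form gives O(S|E) = O(S)·[P(E|S)/P(E|¬S)], hence O(S) = O(S|E)/LR.
Posterior odds = 0.140/(1−0.140) = 0.1628. LR = 0.79/0.31 = 2.5484.
Prior odds = 0.1628/2.5484 = 0.0639, so P(S) = 0.0639/(1+0.0639) ≈ 0.06.

P(S) = 0.06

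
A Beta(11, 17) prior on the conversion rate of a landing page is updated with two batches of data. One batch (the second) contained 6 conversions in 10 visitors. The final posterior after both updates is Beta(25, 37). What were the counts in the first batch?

Because Beta–binomial updating is additive in the counts, the combined data contributed (α_post−α_prior, β_post−β_prior) successes and failures.
Total across both batches: 25−11=14 conversions, 37−17=20 bounces.
Subtract the second batch: 14−6=8 conversions and 20−4=16 bounces.

8 conversions and 16 bounces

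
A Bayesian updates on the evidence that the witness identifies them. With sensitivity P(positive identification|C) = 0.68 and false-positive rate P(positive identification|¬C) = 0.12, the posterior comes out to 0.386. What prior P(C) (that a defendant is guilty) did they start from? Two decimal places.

P(C) = 0.10

In odds form, posterior odds = prior odds × likelihood ratio, so prior odds = posterior odds ÷ LR.
Posterior odds = 0.386/(1−0.386) = 0.6287. LR = 0.68/0.12 = 5.6667.
Prior odds = 0.6287/5.6667 = 0.1109, so P(C) = 0.1109/(1+0.1109) ≈ 0.10.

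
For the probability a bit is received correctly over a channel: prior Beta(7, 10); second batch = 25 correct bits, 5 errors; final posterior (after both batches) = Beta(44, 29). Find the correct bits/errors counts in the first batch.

12 correct bits and 14 errors

Sequential conjugate updates are equivalent to a single update on the pooled data, so total successes = posterior α − prior α and total failures = posterior β − prior β.
Total across both batches: 44−7=37 correct bits, 29−10=19 errors.
Subtract the second batch: 37−25=12 correct bits and 19−5=14 errors.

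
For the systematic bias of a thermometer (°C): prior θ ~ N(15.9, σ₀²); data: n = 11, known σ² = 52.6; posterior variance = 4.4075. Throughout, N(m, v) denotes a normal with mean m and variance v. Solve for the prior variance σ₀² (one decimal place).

Posterior precision equals prior precision plus data precision: 1/σ_n² = 1/σ₀² + n/σ².
So 1/σ₀² = 1/4.4075 − 11/52.6 = 0.226886 − 0.209125 = 0.017761.
Hence σ₀² = 1/0.017761 ≈ 56.3.

σ₀² = 56.3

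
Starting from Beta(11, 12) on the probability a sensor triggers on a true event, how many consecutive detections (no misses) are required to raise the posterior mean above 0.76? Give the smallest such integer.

k = 28

After k detections and 0 misses the posterior is Beta(11+k, 12), with mean (11+k)/(11+12+k).
Set (11+k)/(23+k) > 0.76 and solve: k > (0.76·23 − 11)/(1 − 0.76) = 27.000.
The smallest integer exceeding 27.000 is 28, and checking k=28: (39)/(51) = 0.7647 > 0.76.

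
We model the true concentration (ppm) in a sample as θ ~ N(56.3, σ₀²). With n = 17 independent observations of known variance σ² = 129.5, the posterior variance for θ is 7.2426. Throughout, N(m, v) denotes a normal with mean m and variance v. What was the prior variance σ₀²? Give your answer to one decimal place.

For the Normal–Normal model with known σ², precisions add: τ_n = τ₀ + n/σ².
So 1/σ₀² = 1/7.2426 − 17/129.5 = 0.138072 − 0.131274 = 0.006798.
Hence σ₀² = 1/0.006798 ≈ 147.1.

σ₀² = 147.1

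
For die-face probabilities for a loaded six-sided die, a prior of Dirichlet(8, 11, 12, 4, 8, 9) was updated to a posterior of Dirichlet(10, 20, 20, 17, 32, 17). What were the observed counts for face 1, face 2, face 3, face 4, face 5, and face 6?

For a Dirichlet(α) prior with multinomial counts c, the posterior is Dirichlet(α + c) componentwise.
Counts are posterior − prior componentwise: 10−8=2, 20−11=9, 20−12=8, 17−4=13, 32−8=24, 17−9=8.

counts (2, 9, 8, 13, 24, 8)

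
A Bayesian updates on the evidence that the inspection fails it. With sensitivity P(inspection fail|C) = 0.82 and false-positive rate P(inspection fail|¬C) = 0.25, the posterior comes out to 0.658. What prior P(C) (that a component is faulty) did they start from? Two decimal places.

In odds form, posterior odds = prior odds × likelihood ratio, so prior odds = posterior odds ÷ LR.
Posterior odds = 0.658/(1−0.658) = 1.9240. LR = 0.82/0.25 = 3.2800.
Prior odds = 1.9240/3.2800 = 0.5866, so P(C) = 0.5866/(1+0.5866) ≈ 0.37.

P(C) = 0.37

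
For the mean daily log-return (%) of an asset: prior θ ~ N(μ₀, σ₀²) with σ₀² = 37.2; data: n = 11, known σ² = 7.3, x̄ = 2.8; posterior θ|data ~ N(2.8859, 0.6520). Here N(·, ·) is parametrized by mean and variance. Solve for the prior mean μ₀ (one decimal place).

μ₀ = 7.7

The posterior mean is a precision-weighted average: μ_n = (τ₀μ₀ + τ_data·x̄)/(τ₀+τ_data), with τ₀=1/σ₀² and τ_data=n/σ².
Here τ₀ = 1/37.2 = 0.026882 and τ_data = 11/7.3 = 1.506849, so τ_n = 1.533731.
Rearranging for μ₀: μ₀ = (μ_n·τ_n − τ_data·x̄)/τ₀ = (2.8859·1.533731 − 1.506849·2.8) / 0.026882 = 0.207017/0.026882 ≈ 7.7.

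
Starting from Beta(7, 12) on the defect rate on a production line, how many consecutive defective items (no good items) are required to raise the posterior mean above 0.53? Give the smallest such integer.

After k defective items and 0 good items the posterior is Beta(7+k, 12), with mean (7+k)/(7+12+k).
Set (7+k)/(19+k) > 0.53 and solve: k > (0.53·19 − 7)/(1 − 0.53) = 6.532.
The smallest integer exceeding 6.532 is 7.

k = 7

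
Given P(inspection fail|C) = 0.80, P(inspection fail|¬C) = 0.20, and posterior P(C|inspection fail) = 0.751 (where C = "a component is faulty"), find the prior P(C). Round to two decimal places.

P(C) = 0.43

In odds form, posterior odds = prior odds × likelihood ratio, so prior odds = posterior odds ÷ LR.
Posterior odds = 0.751/(1−0.751) = 3.0161. LR = 0.80/0.20 = 4.0000.
Prior odds = 3.0161/4.0000 = 0.7540, so P(C) = 0.7540/(1+0.7540) ≈ 0.43.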